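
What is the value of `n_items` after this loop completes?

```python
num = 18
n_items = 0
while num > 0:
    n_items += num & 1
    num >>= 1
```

Let's trace through this code step by step.

Initialize: num = 18
Initialize: n_items = 0
Entering loop: while num > 0:
After iteration 1: num = 9, n_items = 0
After iteration 2: num = 4, n_items = 1
After iteration 3: num = 2, n_items = 1
After iteration 4: num = 1, n_items = 1
After iteration 5: num = 0, n_items = 2
Loop ends.

Final answer: 2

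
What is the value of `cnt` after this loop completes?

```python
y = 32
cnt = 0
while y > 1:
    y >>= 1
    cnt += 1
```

Let's trace through this code step by step.

Initialize: y = 32
Initialize: cnt = 0
Entering loop: while y > 1:
After iteration 1: y = 16, cnt = 1
After iteration 2: y = 8, cnt = 2
After iteration 3: y = 4, cnt = 3
After iteration 4: y = 2, cnt = 4
After iteration 5: y = 1, cnt = 5
Loop ends.

Final answer: 5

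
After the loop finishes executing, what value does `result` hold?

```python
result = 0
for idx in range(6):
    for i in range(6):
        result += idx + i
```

Let's trace through this code step by step.

Initialize: result = 0
Entering loop: for idx in range(6):
After iteration 1: idx = 0, result = 15
After iteration 2: idx = 1, result = 36
After iteration 3: idx = 2, result = 63
After iteration 4: idx = 3, result = 96
After iteration 5: idx = 4, result = 135
After iteration 6: idx = 5, result = 180
Loop ends.

Final answer: 180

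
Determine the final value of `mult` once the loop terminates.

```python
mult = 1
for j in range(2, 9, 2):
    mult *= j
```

Let's trace through this code step by step.

Initialize: mult = 1
Entering loop: for j in range(2, 9, 2):
After iteration 1: j = 2, mult = 2
After iteration 2: j = 4, mult = 8
After iteration 3: j = 6, mult = 48
After iteration 4: j = 8, mult = 384
Loop ends.

Final answer: 384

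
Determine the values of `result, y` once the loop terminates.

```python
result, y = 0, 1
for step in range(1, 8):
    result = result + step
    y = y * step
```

Let's trace through this code step by step.

Initialize: result = 0
Initialize: y = 1
Entering loop: for step in range(1, 8):
After iteration 1: step = 1, result = 1, y = 1
After iteration 2: step = 2, result = 3, y = 2
After iteration 3: step = 3, result = 6, y = 6
After iteration 4: step = 4, result = 10, y = 24
After iteration 5: step = 5, result = 15, y = 120
After iteration 6: step = 6, result = 21, y = 720
After iteration 7: step = 7, result = 28, y = 5040
Loop ends.

Final answer: 28, 5040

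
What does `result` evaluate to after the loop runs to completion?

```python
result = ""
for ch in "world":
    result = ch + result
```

Let's trace through this code step by step.

Initialize: result = ''
Entering loop: for ch in "world":
After iteration 1: ch = 'w', result = 'w'
After iteration 2: ch = 'o', result = 'ow'
After iteration 3: ch = 'r', result = 'row'
After iteration 4: ch = 'l', result = 'lrow'
After iteration 5: ch = 'd', result = 'dlrow'
Loop ends.

Final answer: 'dlrow'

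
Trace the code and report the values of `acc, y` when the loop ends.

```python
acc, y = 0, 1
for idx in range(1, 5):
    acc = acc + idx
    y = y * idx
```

Let's trace through this code step by step.

Initialize: acc = 0
Initialize: y = 1
Entering loop: for idx in range(1, 5):
After iteration 1: idx = 1, acc = 1, y = 1
After iteration 2: idx = 2, acc = 3, y = 2
After iteration 3: idx = 3, acc = 6, y = 6
After iteration 4: idx = 4, acc = 10, y = 24
Loop ends.

Final answer: 10, 24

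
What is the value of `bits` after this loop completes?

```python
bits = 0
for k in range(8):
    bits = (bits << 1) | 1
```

Let's trace through this code step by step.

Initialize: bits = 0
Entering loop: for k in range(8):
After iteration 1: k = 0, bits = 1
After iteration 2: k = 1, bits = 3
After iteration 3: k = 2, bits = 7
After iteration 4: k = 3, bits = 15
After iteration 5: k = 4, bits = 31
After iteration 6: k = 5, bits = 63
After iteration 7: k = 6, bits = 127
After iteration 8: k = 7, bits = 255
Loop ends.

Final answer: 255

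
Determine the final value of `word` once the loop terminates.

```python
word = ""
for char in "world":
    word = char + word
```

Let's trace through this code step by step.

Initialize: word = ''
Entering loop: for char in "world":
After iteration 1: char = 'w', word = 'w'
After iteration 2: char = 'o', word = 'ow'
After iteration 3: char = 'r', word = 'row'
After iteration 4: char = 'l', word = 'lrow'
After iteration 5: char = 'd', word = 'dlrow'
Loop ends.

Final answer: 'dlrow'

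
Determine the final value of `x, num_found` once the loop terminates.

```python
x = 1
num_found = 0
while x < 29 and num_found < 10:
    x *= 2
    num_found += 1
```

Let's trace through this code step by step.

Initialize: x = 1
Initialize: num_found = 0
Entering loop: while x < 29 and num_found < 10:
After iteration 1: x = 2, num_found = 1
After iteration 2: x = 4, num_found = 2
After iteration 3: x = 8, num_found = 3
After iteration 4: x = 16, num_found = 4
After iteration 5: x = 32, num_found = 5
Loop ends.

Final answer: 32, 5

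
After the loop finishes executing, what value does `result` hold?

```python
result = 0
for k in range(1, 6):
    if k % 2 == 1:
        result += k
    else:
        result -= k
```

Let's trace through this code step by step.

Initialize: result = 0
Entering loop: for k in range(1, 6):
After iteration 1: k = 1, result = 1
After iteration 2: k = 2, result = -1
After iteration 3: k = 3, result = 2
After iteration 4: k = 4, result = -2
After iteration 5: k = 5, result = 3
Loop ends.

Final answer: 3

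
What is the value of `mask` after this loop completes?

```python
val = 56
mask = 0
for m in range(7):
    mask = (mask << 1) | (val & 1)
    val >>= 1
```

Let's trace through this code step by step.

Initialize: val = 56
Initialize: mask = 0
Entering loop: for m in range(7):
After iteration 1: m = 0, val = 28, mask = 0
After iteration 2: m = 1, val = 14, mask = 0
After iteration 3: m = 2, val = 7, mask = 0
After iteration 4: m = 3, val = 3, mask = 1
After iteration 5: m = 4, val = 1, mask = 3
After iteration 6: m = 5, val = 0, mask = 7
After iteration 7: m = 6, val = 0, mask = 14
Loop ends.

Final answer: 14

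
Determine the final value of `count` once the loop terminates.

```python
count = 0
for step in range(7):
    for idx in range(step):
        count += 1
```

Let's trace through this code step by step.

Initialize: count = 0
Entering loop: for step in range(7):
After iteration 1: step = 0, count = 0
After iteration 2: step = 1, count = 1, idx = 0
After iteration 3: step = 2, count = 3, idx = 1
After iteration 4: step = 3, count = 6, idx = 2
After iteration 5: step = 4, count = 10, idx = 3
After iteration 6: step = 5, count = 15, idx = 4
After iteration 7: step = 6, count = 21, idx = 5
Loop ends.

Final answer: 21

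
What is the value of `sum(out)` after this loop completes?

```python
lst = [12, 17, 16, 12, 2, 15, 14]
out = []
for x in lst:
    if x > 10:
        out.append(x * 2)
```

Let's trace through this code step by step.

Initialize: lst = [12, 17, 16, 12, 2, 15, 14]
Initialize: out = []
Entering loop: for x in lst:
After iteration 1: x = 12, out = [24]
After iteration 2: x = 17, out = [24, 34]
After iteration 3: x = 16, out = [24, 34, 32]
After iteration 4: x = 12, out = [24, 34, 32, 24]
After iteration 5: x = 2, out = [24, 34, 32, 24]
After iteration 6: x = 15, out = [24, 34, 32, 24, 30]
After iteration 7: x = 14, out = [24, 34, 32, 24, 30, 28]
Loop ends.
sum(out) = 172

Final answer: 172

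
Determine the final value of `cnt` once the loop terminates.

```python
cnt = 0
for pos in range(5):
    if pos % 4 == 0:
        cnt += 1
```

Let's trace through this code step by step.

Initialize: cnt = 0
Entering loop: for pos in range(5):
After iteration 1: pos = 0, cnt = 1
After iteration 2: pos = 1, cnt = 1
After iteration 3: pos = 2, cnt = 1
After iteration 4: pos = 3, cnt = 1
After iteration 5: pos = 4, cnt = 2
Loop ends.

Final answer: 2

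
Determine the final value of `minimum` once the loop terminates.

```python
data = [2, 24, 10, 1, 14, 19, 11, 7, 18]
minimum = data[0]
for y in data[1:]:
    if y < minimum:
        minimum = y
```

Let's trace through this code step by step.

Initialize: data = [2, 24, 10, 1, 14, 19, 11, 7, 18]
Initialize: minimum = 2
Entering loop: for y in data[1:]:
After iteration 1: y = 24, minimum = 2
After iteration 2: y = 10, minimum = 2
After iteration 3: y = 1, minimum = 1
After iteration 4: y = 14, minimum = 1
After iteration 5: y = 19, minimum = 1
After iteration 6: y = 11, minimum = 1
After iteration 7: y = 7, minimum = 1
After iteration 8: y = 18, minimum = 1
Loop ends.

Final answer: 1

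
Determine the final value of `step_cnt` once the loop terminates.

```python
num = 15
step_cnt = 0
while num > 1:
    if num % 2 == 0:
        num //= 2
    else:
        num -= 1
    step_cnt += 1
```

Let's trace through this code step by step.

Initialize: num = 15
Initialize: step_cnt = 0
Entering loop: while num > 1:
After iteration 1: num = 14, step_cnt = 1
After iteration 2: num = 7, step_cnt = 2
After iteration 3: num = 6, step_cnt = 3
After iteration 4: num = 3, step_cnt = 4
After iteration 5: num = 2, step_cnt = 5
After iteration 6: num = 1, step_cnt = 6
Loop ends.

Final answer: 6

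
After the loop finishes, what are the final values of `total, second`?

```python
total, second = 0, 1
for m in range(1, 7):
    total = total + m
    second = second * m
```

Let's trace through this code step by step.

Initialize: total = 0
Initialize: second = 1
Entering loop: for m in range(1, 7):
After iteration 1: m = 1, total = 1, second = 1
After iteration 2: m = 2, total = 3, second = 2
After iteration 3: m = 3, total = 6, second = 6
After iteration 4: m = 4, total = 10, second = 24
After iteration 5: m = 5, total = 15, second = 120
After iteration 6: m = 6, total = 21, second = 720
Loop ends.

Final answer: 21, 720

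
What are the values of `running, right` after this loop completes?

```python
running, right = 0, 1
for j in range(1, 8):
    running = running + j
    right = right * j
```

Let's trace through this code step by step.

Initialize: running = 0
Initialize: right = 1
Entering loop: for j in range(1, 8):
After iteration 1: j = 1, running = 1, right = 1
After iteration 2: j = 2, running = 3, right = 2
After iteration 3: j = 3, running = 6, right = 6
After iteration 4: j = 4, running = 10, right = 24
After iteration 5: j = 5, running = 15, right = 120
After iteration 6: j = 6, running = 21, right = 720
After iteration 7: j = 7, running = 28, right = 5040
Loop ends.

Final answer: 28, 5040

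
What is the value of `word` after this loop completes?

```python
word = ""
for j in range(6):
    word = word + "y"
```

Let's trace through this code step by step.

Initialize: word = ''
Entering loop: for j in range(6):
After iteration 1: j = 0, word = 'y'
After iteration 2: j = 1, word = 'yy'
After iteration 3: j = 2, word = 'yyy'
After iteration 4: j = 3, word = 'yyyy'
After iteration 5: j = 4, word = 'yyyyy'
After iteration 6: j = 5, word = 'yyyyyy'
Loop ends.

Final answer: 'yyyyyy'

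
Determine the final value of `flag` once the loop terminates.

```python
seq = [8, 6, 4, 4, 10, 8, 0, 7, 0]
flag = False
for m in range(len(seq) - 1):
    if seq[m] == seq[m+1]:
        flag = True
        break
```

Let's trace through this code step by step.

Initialize: seq = [8, 6, 4, 4, 10, 8, 0, 7, 0]
Initialize: flag = False
Entering loop: for m in range(len(seq) - 1):
After iteration 1: m = 0, flag = False
After iteration 2: m = 1, flag = False
After iteration 3: m = 2, flag = True
Loop ends.

Final answer: True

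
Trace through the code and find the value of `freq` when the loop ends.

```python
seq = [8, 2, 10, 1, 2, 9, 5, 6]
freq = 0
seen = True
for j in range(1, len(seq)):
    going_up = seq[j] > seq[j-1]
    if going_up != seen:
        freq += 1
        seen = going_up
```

Let's trace through this code step by step.

Initialize: seq = [8, 2, 10, 1, 2, 9, 5, 6]
Initialize: freq = 0
Initialize: seen = True
Entering loop: for j in range(1, len(seq)):
After iteration 1: j = 1, freq = 1, seen = False, going_up = False
After iteration 2: j = 2, freq = 2, seen = True, going_up = True
After iteration 3: j = 3, freq = 3, seen = False, going_up = False
After iteration 4: j = 4, freq = 4, seen = True, going_up = True
After iteration 5: j = 5, freq = 4, seen = True, going_up = True
After iteration 6: j = 6, freq = 5, seen = False, going_up = False
After iteration 7: j = 7, freq = 6, seen = True, going_up = True
Loop ends.

Final answer: 6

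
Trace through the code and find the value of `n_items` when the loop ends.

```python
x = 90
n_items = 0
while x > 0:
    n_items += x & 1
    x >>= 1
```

Let's trace through this code step by step.

Initialize: x = 90
Initialize: n_items = 0
Entering loop: while x > 0:
After iteration 1: x = 45, n_items = 0
After iteration 2: x = 22, n_items = 1
After iteration 3: x = 11, n_items = 1
After iteration 4: x = 5, n_items = 2
After iteration 5: x = 2, n_items = 3
After iteration 6: x = 1, n_items = 3
After iteration 7: x = 0, n_items = 4
Loop ends.

Final answer: 4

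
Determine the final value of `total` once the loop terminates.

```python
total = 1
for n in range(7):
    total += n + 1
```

Let's trace through this code step by step.

Initialize: total = 1
Entering loop: for n in range(7):
After iteration 1: n = 0, total = 2
After iteration 2: n = 1, total = 4
After iteration 3: n = 2, total = 7
After iteration 4: n = 3, total = 11
After iteration 5: n = 4, total = 16
After iteration 6: n = 5, total = 22
After iteration 7: n = 6, total = 29
Loop ends.

Final answer: 29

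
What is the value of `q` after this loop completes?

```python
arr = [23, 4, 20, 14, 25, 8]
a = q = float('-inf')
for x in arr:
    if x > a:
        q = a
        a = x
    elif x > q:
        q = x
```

Let's trace through this code step by step.

Initialize: arr = [23, 4, 20, 14, 25, 8]
Initialize: a = -inf
Initialize: q = -inf
Entering loop: for x in arr:
After iteration 1: x = 23, a = 23, q = -inf
After iteration 2: x = 4, a = 23, q = 4
After iteration 3: x = 20, a = 23, q = 20
After iteration 4: x = 14, a = 23, q = 20
After iteration 5: x = 25, a = 25, q = 23
After iteration 6: x = 8, a = 25, q = 23
Loop ends.

Final answer: 23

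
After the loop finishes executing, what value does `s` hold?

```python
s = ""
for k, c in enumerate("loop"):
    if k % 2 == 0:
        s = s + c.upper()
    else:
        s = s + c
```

Let's trace through this code step by step.

Initialize: s = ''
Entering loop: for k, c in enumerate("loop"):
After iteration 1: k = 0, c = 'l', s = 'L'
After iteration 2: k = 1, c = 'o', s = 'Lo'
After iteration 3: k = 2, c = 'o', s = 'LoO'
After iteration 4: k = 3, c = 'p', s = 'LoOp'
Loop ends.

Final answer: 'LoOp'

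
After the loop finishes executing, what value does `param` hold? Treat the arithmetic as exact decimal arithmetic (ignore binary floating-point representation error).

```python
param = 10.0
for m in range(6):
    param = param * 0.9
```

Let's trace through this code step by step.

Initialize: param = 10.0
Entering loop: for m in range(6):
After iteration 1: m = 0, param = 9.0
After iteration 2: m = 1, param = 8.1
After iteration 3: m = 2, param = 7.29
After iteration 4: m = 3, param = 6.561
After iteration 5: m = 4, param = 5.9049
After iteration 6: m = 5, param = 5.31441
Loop ends.

Final answer: 5.31441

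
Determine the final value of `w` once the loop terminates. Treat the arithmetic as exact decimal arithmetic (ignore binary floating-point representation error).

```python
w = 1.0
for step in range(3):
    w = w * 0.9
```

Let's trace through this code step by step.

Initialize: w = 1.0
Entering loop: for step in range(3):
After iteration 1: step = 0, w = 0.9
After iteration 2: step = 1, w = 0.81
After iteration 3: step = 2, w = 0.729
Loop ends.

Final answer: 0.729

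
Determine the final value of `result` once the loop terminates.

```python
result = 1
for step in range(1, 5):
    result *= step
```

Let's trace through this code step by step.

Initialize: result = 1
Entering loop: for step in range(1, 5):
After iteration 1: step = 1, result = 1
After iteration 2: step = 2, result = 2
After iteration 3: step = 3, result = 6
After iteration 4: step = 4, result = 24
Loop ends.

Final answer: 24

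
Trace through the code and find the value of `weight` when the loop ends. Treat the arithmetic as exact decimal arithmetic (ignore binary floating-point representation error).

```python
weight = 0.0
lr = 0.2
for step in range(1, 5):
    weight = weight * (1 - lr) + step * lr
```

Let's trace through this code step by step.

Initialize: weight = 0.0
Initialize: lr = 0.2
Entering loop: for step in range(1, 5):
After iteration 1: step = 1, weight = 0.2
After iteration 2: step = 2, weight = 0.56
After iteration 3: step = 3, weight = 1.048
After iteration 4: step = 4, weight = 1.6384
Loop ends.

Final answer: 1.6384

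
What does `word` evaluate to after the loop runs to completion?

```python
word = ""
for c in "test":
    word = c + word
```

Let's trace through this code step by step.

Initialize: word = ''
Entering loop: for c in "test":
After iteration 1: c = 't', word = 't'
After iteration 2: c = 'e', word = 'et'
After iteration 3: c = 's', word = 'set'
After iteration 4: c = 't', word = 'tset'
Loop ends.

Final answer: 'tset'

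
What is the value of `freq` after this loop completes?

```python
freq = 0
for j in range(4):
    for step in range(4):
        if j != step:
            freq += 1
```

Let's trace through this code step by step.

Initialize: freq = 0
Entering loop: for j in range(4):
After iteration 1: j = 0, freq = 3
After iteration 2: j = 1, freq = 6
After iteration 3: j = 2, freq = 9
After iteration 4: j = 3, freq = 12
Loop ends.

Final answer: 12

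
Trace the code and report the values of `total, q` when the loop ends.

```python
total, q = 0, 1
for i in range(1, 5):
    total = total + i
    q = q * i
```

Let's trace through this code step by step.

Initialize: total = 0
Initialize: q = 1
Entering loop: for i in range(1, 5):
After iteration 1: i = 1, total = 1, q = 1
After iteration 2: i = 2, total = 3, q = 2
After iteration 3: i = 3, total = 6, q = 6
After iteration 4: i = 4, total = 10, q = 24
Loop ends.

Final answer: 10, 24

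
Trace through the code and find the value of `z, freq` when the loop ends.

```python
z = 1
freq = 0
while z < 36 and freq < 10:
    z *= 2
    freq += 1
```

Let's trace through this code step by step.

Initialize: z = 1
Initialize: freq = 0
Entering loop: while z < 36 and freq < 10:
After iteration 1: z = 2, freq = 1
After iteration 2: z = 4, freq = 2
After iteration 3: z = 8, freq = 3
After iteration 4: z = 16, freq = 4
After iteration 5: z = 32, freq = 5
After iteration 6: z = 64, freq = 6
Loop ends.

Final answer: 64, 6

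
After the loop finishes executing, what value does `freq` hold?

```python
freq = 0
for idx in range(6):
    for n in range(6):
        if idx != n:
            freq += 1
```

Let's trace through this code step by step.

Initialize: freq = 0
Entering loop: for idx in range(6):
After iteration 1: idx = 0, freq = 5
After iteration 2: idx = 1, freq = 10
After iteration 3: idx = 2, freq = 15
After iteration 4: idx = 3, freq = 20
After iteration 5: idx = 4, freq = 25
After iteration 6: idx = 5, freq = 30
Loop ends.

Final answer: 30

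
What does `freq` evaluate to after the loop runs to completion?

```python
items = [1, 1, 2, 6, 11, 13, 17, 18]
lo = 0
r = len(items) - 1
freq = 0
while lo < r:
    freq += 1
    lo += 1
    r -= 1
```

Let's trace through this code step by step.

Initialize: items = [1, 1, 2, 6, 11, 13, 17, 18]
Initialize: lo = 0
Initialize: r = 7
Initialize: freq = 0
Entering loop: while lo < r:
After iteration 1: lo = 1, r = 6, freq = 1
After iteration 2: lo = 2, r = 5, freq = 2
After iteration 3: lo = 3, r = 4, freq = 3
After iteration 4: lo = 4, r = 3, freq = 4
Loop ends.

Final answer: 4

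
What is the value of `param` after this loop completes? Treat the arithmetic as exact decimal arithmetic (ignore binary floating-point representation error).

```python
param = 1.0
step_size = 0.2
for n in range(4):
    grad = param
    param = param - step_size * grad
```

Let's trace through this code step by step.

Initialize: param = 1.0
Initialize: step_size = 0.2
Entering loop: for n in range(4):
After iteration 1: n = 0, param = 0.8, grad = 1.0
After iteration 2: n = 1, param = 0.64, grad = 0.8
After iteration 3: n = 2, param = 0.512, grad = 0.64
After iteration 4: n = 3, param = 0.4096, grad = 0.512
Loop ends.

Final answer: 0.4096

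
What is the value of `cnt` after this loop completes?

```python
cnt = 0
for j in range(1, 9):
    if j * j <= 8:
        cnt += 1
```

Let's trace through this code step by step.

Initialize: cnt = 0
Entering loop: for j in range(1, 9):
After iteration 1: j = 1, cnt = 1
After iteration 2: j = 2, cnt = 2
After iteration 3: j = 3, cnt = 2
After iteration 4: j = 4, cnt = 2
After iteration 5: j = 5, cnt = 2
After iteration 6: j = 6, cnt = 2
After iteration 7: j = 7, cnt = 2
After iteration 8: j = 8, cnt = 2
Loop ends.

Final answer: 2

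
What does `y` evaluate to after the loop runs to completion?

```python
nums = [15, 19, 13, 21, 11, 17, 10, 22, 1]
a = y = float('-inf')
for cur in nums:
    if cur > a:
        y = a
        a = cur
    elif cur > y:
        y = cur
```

Let's trace through this code step by step.

Initialize: nums = [15, 19, 13, 21, 11, 17, 10, 22, 1]
Initialize: a = -inf
Initialize: y = -inf
Entering loop: for cur in nums:
After iteration 1: cur = 15, a = 15, y = -inf
After iteration 2: cur = 19, a = 19, y = 15
After iteration 3: cur = 13, a = 19, y = 15
After iteration 4: cur = 21, a = 21, y = 19
After iteration 5: cur = 11, a = 21, y = 19
After iteration 6: cur = 17, a = 21, y = 19
After iteration 7: cur = 10, a = 21, y = 19
After iteration 8: cur = 22, a = 22, y = 21
After iteration 9: cur = 1, a = 22, y = 21
Loop ends.

Final answer: 21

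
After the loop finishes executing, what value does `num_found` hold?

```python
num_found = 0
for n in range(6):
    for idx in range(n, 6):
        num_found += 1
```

Let's trace through this code step by step.

Initialize: num_found = 0
Entering loop: for n in range(6):
After iteration 1: n = 0, num_found = 6
After iteration 2: n = 1, num_found = 11
After iteration 3: n = 2, num_found = 15
After iteration 4: n = 3, num_found = 18
After iteration 5: n = 4, num_found = 20
After iteration 6: n = 5, num_found = 21
Loop ends.

Final answer: 21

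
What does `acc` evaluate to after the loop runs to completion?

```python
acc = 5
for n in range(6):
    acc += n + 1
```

Let's trace through this code step by step.

Initialize: acc = 5
Entering loop: for n in range(6):
After iteration 1: n = 0, acc = 6
After iteration 2: n = 1, acc = 8
After iteration 3: n = 2, acc = 11
After iteration 4: n = 3, acc = 15
After iteration 5: n = 4, acc = 20
After iteration 6: n = 5, acc = 26
Loop ends.

Final answer: 26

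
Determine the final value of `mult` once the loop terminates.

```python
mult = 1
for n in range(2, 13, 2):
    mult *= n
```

Let's trace through this code step by step.

Initialize: mult = 1
Entering loop: for n in range(2, 13, 2):
After iteration 1: n = 2, mult = 2
After iteration 2: n = 4, mult = 8
After iteration 3: n = 6, mult = 48
After iteration 4: n = 8, mult = 384
After iteration 5: n = 10, mult = 3840
After iteration 6: n = 12, mult = 46080
Loop ends.

Final answer: 46080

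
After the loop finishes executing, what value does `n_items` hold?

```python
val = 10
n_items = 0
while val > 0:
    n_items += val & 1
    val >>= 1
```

Let's trace through this code step by step.

Initialize: val = 10
Initialize: n_items = 0
Entering loop: while val > 0:
After iteration 1: val = 5, n_items = 0
After iteration 2: val = 2, n_items = 1
After iteration 3: val = 1, n_items = 1
After iteration 4: val = 0, n_items = 2
Loop ends.

Final answer: 2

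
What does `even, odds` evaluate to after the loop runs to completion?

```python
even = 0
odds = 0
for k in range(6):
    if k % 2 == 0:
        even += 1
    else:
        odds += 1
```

Let's trace through this code step by step.

Initialize: even = 0
Initialize: odds = 0
Entering loop: for k in range(6):
After iteration 1: k = 0, even = 1, odds = 0
After iteration 2: k = 1, even = 1, odds = 1
After iteration 3: k = 2, even = 2, odds = 1
After iteration 4: k = 3, even = 2, odds = 2
After iteration 5: k = 4, even = 3, odds = 2
After iteration 6: k = 5, even = 3, odds = 3
Loop ends.

Final answer: 3, 3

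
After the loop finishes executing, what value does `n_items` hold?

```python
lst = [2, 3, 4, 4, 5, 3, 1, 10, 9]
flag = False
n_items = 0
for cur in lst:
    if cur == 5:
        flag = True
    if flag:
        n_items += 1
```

Let's trace through this code step by step.

Initialize: lst = [2, 3, 4, 4, 5, 3, 1, 10, 9]
Initialize: flag = False
Initialize: n_items = 0
Entering loop: for cur in lst:
After iteration 1: cur = 2, flag = False, n_items = 0
After iteration 2: cur = 3, flag = False, n_items = 0
After iteration 3: cur = 4, flag = False, n_items = 0
After iteration 4: cur = 4, flag = False, n_items = 0
After iteration 5: cur = 5, flag = True, n_items = 1
After iteration 6: cur = 3, flag = True, n_items = 2
After iteration 7: cur = 1, flag = True, n_items = 3
After iteration 8: cur = 10, flag = True, n_items = 4
After iteration 9: cur = 9, flag = True, n_items = 5
Loop ends.

Final answer: 5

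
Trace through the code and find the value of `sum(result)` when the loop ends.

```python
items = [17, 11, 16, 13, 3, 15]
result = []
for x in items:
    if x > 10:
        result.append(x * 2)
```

Let's trace through this code step by step.

Initialize: items = [17, 11, 16, 13, 3, 15]
Initialize: result = []
Entering loop: for x in items:
After iteration 1: x = 17, result = [34]
After iteration 2: x = 11, result = [34, 22]
After iteration 3: x = 16, result = [34, 22, 32]
After iteration 4: x = 13, result = [34, 22, 32, 26]
After iteration 5: x = 3, result = [34, 22, 32, 26]
After iteration 6: x = 15, result = [34, 22, 32, 26, 30]
Loop ends.
sum(result) = 144

Final answer: 144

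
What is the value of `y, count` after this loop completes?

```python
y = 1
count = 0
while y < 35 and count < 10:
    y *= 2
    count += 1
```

Let's trace through this code step by step.

Initialize: y = 1
Initialize: count = 0
Entering loop: while y < 35 and count < 10:
After iteration 1: y = 2, count = 1
After iteration 2: y = 4, count = 2
After iteration 3: y = 8, count = 3
After iteration 4: y = 16, count = 4
After iteration 5: y = 32, count = 5
After iteration 6: y = 64, count = 6
Loop ends.

Final answer: 64, 6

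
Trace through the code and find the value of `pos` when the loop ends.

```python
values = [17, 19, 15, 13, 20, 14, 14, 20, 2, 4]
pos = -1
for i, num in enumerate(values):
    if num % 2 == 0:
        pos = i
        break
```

Let's trace through this code step by step.

Initialize: values = [17, 19, 15, 13, 20, 14, 14, 20, 2, 4]
Initialize: pos = -1
Entering loop: for i, num in enumerate(values):
After iteration 1: i = 0, num = 17, pos = -1
After iteration 2: i = 1, num = 19, pos = -1
After iteration 3: i = 2, num = 15, pos = -1
After iteration 4: i = 3, num = 13, pos = -1
After iteration 5: i = 4, num = 20, pos = 4
Loop ends.

Final answer: 4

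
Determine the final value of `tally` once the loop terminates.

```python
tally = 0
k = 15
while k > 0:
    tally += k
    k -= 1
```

Let's trace through this code step by step.

Initialize: tally = 0
Initialize: k = 15
Entering loop: while k > 0:
After iteration 1: tally = 15, k = 14
After iteration 2: tally = 29, k = 13
After iteration 3: tally = 42, k = 12
After iteration 4: tally = 54, k = 11
After iteration 5: tally = 65, k = 10
After iteration 6: tally = 75, k = 9
After iteration 7: tally = 84, k = 8
After iteration 8: tally = 92, k = 7
After iteration 9: tally = 99, k = 6
After iteration 10: tally = 105, k = 5
After iteration 11: tally = 110, k = 4
After iteration 12: tally = 114, k = 3
After iteration 13: tally = 117, k = 2
After iteration 14: tally = 119, k = 1
After iteration 15: tally = 120, k = 0
Loop ends.

Final answer: 120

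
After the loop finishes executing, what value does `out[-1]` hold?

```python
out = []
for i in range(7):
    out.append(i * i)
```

Let's trace through this code step by step.

Initialize: out = []
Entering loop: for i in range(7):
After iteration 1: i = 0, out = [0]
After iteration 2: i = 1, out = [0, 1]
After iteration 3: i = 2, out = [0, 1, 4]
After iteration 4: i = 3, out = [0, 1, 4, 9]
After iteration 5: i = 4, out = [0, 1, 4, 9, 16]
After iteration 6: i = 5, out = [0, 1, 4, 9, 16, 25]
After iteration 7: i = 6, out = [0, 1, 4, 9, 16, 25, 36]
Loop ends.
out[-1] = 36

Final answer: 36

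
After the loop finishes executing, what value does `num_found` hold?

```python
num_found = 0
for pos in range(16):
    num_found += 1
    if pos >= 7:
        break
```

Let's trace through this code step by step.

Initialize: num_found = 0
Entering loop: for pos in range(16):
After iteration 1: pos = 0, num_found = 1
After iteration 2: pos = 1, num_found = 2
After iteration 3: pos = 2, num_found = 3
After iteration 4: pos = 3, num_found = 4
After iteration 5: pos = 4, num_found = 5
After iteration 6: pos = 5, num_found = 6
After iteration 7: pos = 6, num_found = 7
After iteration 8: pos = 7, num_found = 8
Loop ends.

Final answer: 8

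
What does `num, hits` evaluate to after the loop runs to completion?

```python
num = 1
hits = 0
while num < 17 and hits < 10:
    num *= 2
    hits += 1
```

Let's trace through this code step by step.

Initialize: num = 1
Initialize: hits = 0
Entering loop: while num < 17 and hits < 10:
After iteration 1: num = 2, hits = 1
After iteration 2: num = 4, hits = 2
After iteration 3: num = 8, hits = 3
After iteration 4: num = 16, hits = 4
After iteration 5: num = 32, hits = 5
Loop ends.

Final answer: 32, 5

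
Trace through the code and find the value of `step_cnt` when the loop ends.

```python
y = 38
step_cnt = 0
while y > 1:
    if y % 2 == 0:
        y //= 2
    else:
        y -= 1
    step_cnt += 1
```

Let's trace through this code step by step.

Initialize: y = 38
Initialize: step_cnt = 0
Entering loop: while y > 1:
After iteration 1: y = 19, step_cnt = 1
After iteration 2: y = 18, step_cnt = 2
After iteration 3: y = 9, step_cnt = 3
After iteration 4: y = 8, step_cnt = 4
After iteration 5: y = 4, step_cnt = 5
After iteration 6: y = 2, step_cnt = 6
After iteration 7: y = 1, step_cnt = 7
Loop ends.

Final answer: 7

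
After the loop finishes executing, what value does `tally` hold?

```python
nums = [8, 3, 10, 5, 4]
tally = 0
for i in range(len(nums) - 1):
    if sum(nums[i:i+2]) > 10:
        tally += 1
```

Let's trace through this code step by step.

Initialize: nums = [8, 3, 10, 5, 4]
Initialize: tally = 0
Entering loop: for i in range(len(nums) - 1):
After iteration 1: i = 0, tally = 1
After iteration 2: i = 1, tally = 2
After iteration 3: i = 2, tally = 3
After iteration 4: i = 3, tally = 3
Loop ends.

Final answer: 3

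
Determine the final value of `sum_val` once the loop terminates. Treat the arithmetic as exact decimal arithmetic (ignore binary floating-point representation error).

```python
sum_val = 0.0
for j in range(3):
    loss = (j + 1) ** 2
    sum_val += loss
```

Let's trace through this code step by step.

Initialize: sum_val = 0.0
Entering loop: for j in range(3):
After iteration 1: j = 0, sum_val = 1.0, loss = 1
After iteration 2: j = 1, sum_val = 5.0, loss = 4
After iteration 3: j = 2, sum_val = 14.0, loss = 9
Loop ends.

Final answer: 14.0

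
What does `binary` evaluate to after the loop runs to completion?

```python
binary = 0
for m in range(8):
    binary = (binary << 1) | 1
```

Let's trace through this code step by step.

Initialize: binary = 0
Entering loop: for m in range(8):
After iteration 1: m = 0, binary = 1
After iteration 2: m = 1, binary = 3
After iteration 3: m = 2, binary = 7
After iteration 4: m = 3, binary = 15
After iteration 5: m = 4, binary = 31
After iteration 6: m = 5, binary = 63
After iteration 7: m = 6, binary = 127
After iteration 8: m = 7, binary = 255
Loop ends.

Final answer: 255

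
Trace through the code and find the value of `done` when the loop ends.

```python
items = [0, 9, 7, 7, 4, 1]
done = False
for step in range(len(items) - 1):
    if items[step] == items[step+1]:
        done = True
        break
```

Let's trace through this code step by step.

Initialize: items = [0, 9, 7, 7, 4, 1]
Initialize: done = False
Entering loop: for step in range(len(items) - 1):
After iteration 1: step = 0, done = False
After iteration 2: step = 1, done = False
After iteration 3: step = 2, done = True
Loop ends.

Final answer: True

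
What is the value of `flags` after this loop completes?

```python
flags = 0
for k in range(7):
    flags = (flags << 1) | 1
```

Let's trace through this code step by step.

Initialize: flags = 0
Entering loop: for k in range(7):
After iteration 1: k = 0, flags = 1
After iteration 2: k = 1, flags = 3
After iteration 3: k = 2, flags = 7
After iteration 4: k = 3, flags = 15
After iteration 5: k = 4, flags = 31
After iteration 6: k = 5, flags = 63
After iteration 7: k = 6, flags = 127
Loop ends.

Final answer: 127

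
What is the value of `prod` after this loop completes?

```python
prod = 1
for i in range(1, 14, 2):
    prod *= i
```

Let's trace through this code step by step.

Initialize: prod = 1
Entering loop: for i in range(1, 14, 2):
After iteration 1: i = 1, prod = 1
After iteration 2: i = 3, prod = 3
After iteration 3: i = 5, prod = 15
After iteration 4: i = 7, prod = 105
After iteration 5: i = 9, prod = 945
After iteration 6: i = 11, prod = 10395
After iteration 7: i = 13, prod = 135135
Loop ends.

Final answer: 135135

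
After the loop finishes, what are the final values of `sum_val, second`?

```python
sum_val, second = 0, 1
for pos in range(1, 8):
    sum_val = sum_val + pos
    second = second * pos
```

Let's trace through this code step by step.

Initialize: sum_val = 0
Initialize: second = 1
Entering loop: for pos in range(1, 8):
After iteration 1: pos = 1, sum_val = 1, second = 1
After iteration 2: pos = 2, sum_val = 3, second = 2
After iteration 3: pos = 3, sum_val = 6, second = 6
After iteration 4: pos = 4, sum_val = 10, second = 24
After iteration 5: pos = 5, sum_val = 15, second = 120
After iteration 6: pos = 6, sum_val = 21, second = 720
After iteration 7: pos = 7, sum_val = 28, second = 5040
Loop ends.

Final answer: 28, 5040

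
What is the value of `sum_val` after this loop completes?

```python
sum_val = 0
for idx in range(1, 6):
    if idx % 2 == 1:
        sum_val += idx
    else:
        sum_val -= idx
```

Let's trace through this code step by step.

Initialize: sum_val = 0
Entering loop: for idx in range(1, 6):
After iteration 1: idx = 1, sum_val = 1
After iteration 2: idx = 2, sum_val = -1
After iteration 3: idx = 3, sum_val = 2
After iteration 4: idx = 4, sum_val = -2
After iteration 5: idx = 5, sum_val = 3
Loop ends.

Final answer: 3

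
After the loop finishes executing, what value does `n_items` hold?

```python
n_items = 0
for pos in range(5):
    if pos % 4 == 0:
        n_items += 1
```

Let's trace through this code step by step.

Initialize: n_items = 0
Entering loop: for pos in range(5):
After iteration 1: pos = 0, n_items = 1
After iteration 2: pos = 1, n_items = 1
After iteration 3: pos = 2, n_items = 1
After iteration 4: pos = 3, n_items = 1
After iteration 5: pos = 4, n_items = 2
Loop ends.

Final answer: 2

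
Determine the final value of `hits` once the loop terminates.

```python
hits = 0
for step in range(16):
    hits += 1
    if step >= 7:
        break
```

Let's trace through this code step by step.

Initialize: hits = 0
Entering loop: for step in range(16):
After iteration 1: step = 0, hits = 1
After iteration 2: step = 1, hits = 2
After iteration 3: step = 2, hits = 3
After iteration 4: step = 3, hits = 4
After iteration 5: step = 4, hits = 5
After iteration 6: step = 5, hits = 6
After iteration 7: step = 6, hits = 7
After iteration 8: step = 7, hits = 8
Loop ends.

Final answer: 8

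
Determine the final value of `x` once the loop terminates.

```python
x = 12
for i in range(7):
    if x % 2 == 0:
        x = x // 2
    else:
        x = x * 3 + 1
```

Let's trace through this code step by step.

Initialize: x = 12
Entering loop: for i in range(7):
After iteration 1: i = 0, x = 6
After iteration 2: i = 1, x = 3
After iteration 3: i = 2, x = 10
After iteration 4: i = 3, x = 5
After iteration 5: i = 4, x = 16
After iteration 6: i = 5, x = 8
After iteration 7: i = 6, x = 4
Loop ends.

Final answer: 4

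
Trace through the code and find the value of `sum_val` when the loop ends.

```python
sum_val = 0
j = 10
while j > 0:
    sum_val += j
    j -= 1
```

Let's trace through this code step by step.

Initialize: sum_val = 0
Initialize: j = 10
Entering loop: while j > 0:
After iteration 1: sum_val = 10, j = 9
After iteration 2: sum_val = 19, j = 8
After iteration 3: sum_val = 27, j = 7
After iteration 4: sum_val = 34, j = 6
After iteration 5: sum_val = 40, j = 5
After iteration 6: sum_val = 45, j = 4
After iteration 7: sum_val = 49, j = 3
After iteration 8: sum_val = 52, j = 2
After iteration 9: sum_val = 54, j = 1
After iteration 10: sum_val = 55, j = 0
Loop ends.

Final answer: 55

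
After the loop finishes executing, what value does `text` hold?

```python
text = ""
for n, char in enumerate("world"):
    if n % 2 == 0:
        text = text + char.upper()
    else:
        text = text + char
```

Let's trace through this code step by step.

Initialize: text = ''
Entering loop: for n, char in enumerate("world"):
After iteration 1: n = 0, char = 'w', text = 'W'
After iteration 2: n = 1, char = 'o', text = 'Wo'
After iteration 3: n = 2, char = 'r', text = 'WoR'
After iteration 4: n = 3, char = 'l', text = 'WoRl'
After iteration 5: n = 4, char = 'd', text = 'WoRlD'
Loop ends.

Final answer: 'WoRlD'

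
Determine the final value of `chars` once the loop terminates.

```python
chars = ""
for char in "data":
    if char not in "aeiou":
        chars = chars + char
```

Let's trace through this code step by step.

Initialize: chars = ''
Entering loop: for char in "data":
After iteration 1: char = 'd', chars = 'd'
After iteration 2: char = 'a', chars = 'd'
After iteration 3: char = 't', chars = 'dt'
After iteration 4: char = 'a', chars = 'dt'
Loop ends.

Final answer: 'dt'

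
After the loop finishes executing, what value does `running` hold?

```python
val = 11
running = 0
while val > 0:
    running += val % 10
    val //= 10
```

Let's trace through this code step by step.

Initialize: val = 11
Initialize: running = 0
Entering loop: while val > 0:
After iteration 1: val = 1, running = 1
After iteration 2: val = 0, running = 2
Loop ends.

Final answer: 2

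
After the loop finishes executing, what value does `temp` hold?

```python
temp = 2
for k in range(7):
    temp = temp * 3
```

Let's trace through this code step by step.

Initialize: temp = 2
Entering loop: for k in range(7):
After iteration 1: k = 0, temp = 6
After iteration 2: k = 1, temp = 18
After iteration 3: k = 2, temp = 54
After iteration 4: k = 3, temp = 162
After iteration 5: k = 4, temp = 486
After iteration 6: k = 5, temp = 1458
After iteration 7: k = 6, temp = 4374
Loop ends.

Final answer: 4374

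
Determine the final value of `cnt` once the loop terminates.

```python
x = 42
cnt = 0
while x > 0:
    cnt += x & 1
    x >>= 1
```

Let's trace through this code step by step.

Initialize: x = 42
Initialize: cnt = 0
Entering loop: while x > 0:
After iteration 1: x = 21, cnt = 0
After iteration 2: x = 10, cnt = 1
After iteration 3: x = 5, cnt = 1
After iteration 4: x = 2, cnt = 2
After iteration 5: x = 1, cnt = 2
After iteration 6: x = 0, cnt = 3
Loop ends.

Final answer: 3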